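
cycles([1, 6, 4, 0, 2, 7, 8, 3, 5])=(0 1 6 8 5 7 3)(2 4)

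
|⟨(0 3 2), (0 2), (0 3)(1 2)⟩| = 24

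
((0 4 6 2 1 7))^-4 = (0 6 1)(2 7 4)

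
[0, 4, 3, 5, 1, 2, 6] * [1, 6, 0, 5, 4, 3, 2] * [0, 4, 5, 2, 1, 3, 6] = [4, 1, 3, 2, 6, 0, 5]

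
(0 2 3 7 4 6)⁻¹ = (0 6 4 7 3 2)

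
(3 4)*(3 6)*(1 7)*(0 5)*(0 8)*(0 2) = (0 5 8 2)(1 7)(3 4 6)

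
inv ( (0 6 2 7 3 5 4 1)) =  (0 1 4 5 3 7 2 6)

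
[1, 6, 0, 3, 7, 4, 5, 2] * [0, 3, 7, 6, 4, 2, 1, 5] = [3, 1, 0, 6, 5, 4, 2, 7]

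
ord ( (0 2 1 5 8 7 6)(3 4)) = 14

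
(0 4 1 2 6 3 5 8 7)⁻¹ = (0 7 8 5 3 6 2 1 4)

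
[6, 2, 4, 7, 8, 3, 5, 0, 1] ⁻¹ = [7, 8, 1, 5, 2, 6, 0, 3, 4] 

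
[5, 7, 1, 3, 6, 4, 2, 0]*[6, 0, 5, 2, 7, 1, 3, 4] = [1, 4, 0, 2, 3, 7, 5, 6]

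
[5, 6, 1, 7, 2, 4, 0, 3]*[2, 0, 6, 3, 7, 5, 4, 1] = [5, 4, 0, 1, 6, 7, 2, 3] 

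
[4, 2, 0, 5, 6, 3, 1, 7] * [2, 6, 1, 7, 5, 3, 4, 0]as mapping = [0→5, 1→1, 2→2, 3→3, 4→4, 5→7, 6→6, 7→0]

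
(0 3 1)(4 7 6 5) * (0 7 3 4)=(0 4 3 1 7 6 5)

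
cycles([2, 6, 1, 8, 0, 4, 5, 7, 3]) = (0 2 1 6 5 4)(3 8)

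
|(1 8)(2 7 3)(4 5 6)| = 6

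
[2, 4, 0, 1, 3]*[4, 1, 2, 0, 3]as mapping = [0→2, 1→3, 2→4, 3→1, 4→0]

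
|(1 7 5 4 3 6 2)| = 7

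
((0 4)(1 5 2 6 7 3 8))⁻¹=(0 4)(1 8 3 7 6 2 5)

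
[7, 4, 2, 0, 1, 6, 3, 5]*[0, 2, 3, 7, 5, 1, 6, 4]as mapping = [0→4, 1→5, 2→3, 3→0, 4→2, 5→6, 6→7, 7→1]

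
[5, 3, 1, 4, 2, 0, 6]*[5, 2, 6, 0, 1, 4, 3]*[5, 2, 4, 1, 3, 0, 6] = [3, 5, 4, 2, 6, 0, 1]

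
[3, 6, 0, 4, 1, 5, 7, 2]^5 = [7, 3, 6, 2, 0, 5, 4, 1]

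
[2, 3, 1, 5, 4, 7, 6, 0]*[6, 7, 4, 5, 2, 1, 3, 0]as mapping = [0→4, 1→5, 2→7, 3→1, 4→2, 5→0, 6→3, 7→6]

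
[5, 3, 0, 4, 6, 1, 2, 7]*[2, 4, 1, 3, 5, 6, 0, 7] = [6, 3, 2, 5, 0, 4, 1, 7]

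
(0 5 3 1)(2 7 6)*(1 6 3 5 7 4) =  (0 7 3 6 2 4 1)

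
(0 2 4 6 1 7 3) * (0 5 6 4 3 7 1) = (0 2 3 5 6)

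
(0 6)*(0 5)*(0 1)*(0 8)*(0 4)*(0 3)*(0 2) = (0 6 5 1 8 4 3 2)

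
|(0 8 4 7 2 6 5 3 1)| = 9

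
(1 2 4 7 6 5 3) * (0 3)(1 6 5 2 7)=(0 3 6 2 4 1 7 5)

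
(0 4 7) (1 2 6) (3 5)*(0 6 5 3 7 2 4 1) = (0 1 4 2 5 7 6) 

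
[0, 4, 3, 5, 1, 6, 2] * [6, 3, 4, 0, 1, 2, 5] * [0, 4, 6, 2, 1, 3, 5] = [5, 4, 0, 6, 2, 3, 1]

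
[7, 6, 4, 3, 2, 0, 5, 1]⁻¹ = [5, 7, 4, 3, 2, 6, 1, 0]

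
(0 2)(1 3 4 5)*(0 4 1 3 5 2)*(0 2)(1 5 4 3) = (0 2 3 5 1 4)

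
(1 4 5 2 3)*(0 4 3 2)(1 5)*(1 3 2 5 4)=(0 1 2 5)(3 4)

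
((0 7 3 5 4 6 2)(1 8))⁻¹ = (0 2 6 4 5 3 7)(1 8)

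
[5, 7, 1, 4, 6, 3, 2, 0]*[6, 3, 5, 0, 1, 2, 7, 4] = [2, 4, 3, 1, 7, 0, 5, 6]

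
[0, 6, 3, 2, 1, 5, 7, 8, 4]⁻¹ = [0, 4, 3, 2, 8, 5, 1, 6, 7]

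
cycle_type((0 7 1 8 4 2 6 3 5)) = 9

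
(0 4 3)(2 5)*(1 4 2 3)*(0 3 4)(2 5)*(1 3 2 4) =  (0 5 1)(2 4 3)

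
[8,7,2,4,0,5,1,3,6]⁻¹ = [4,6,2,7,3,5,8,1,0]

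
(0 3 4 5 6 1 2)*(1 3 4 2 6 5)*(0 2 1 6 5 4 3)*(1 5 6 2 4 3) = (0 1 6)(2 4)(3 5)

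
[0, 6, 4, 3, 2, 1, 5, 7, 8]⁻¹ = [0, 5, 4, 3, 2, 6, 1, 7, 8]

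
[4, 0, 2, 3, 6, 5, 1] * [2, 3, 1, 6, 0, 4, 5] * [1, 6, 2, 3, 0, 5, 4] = [1, 2, 6, 4, 5, 0, 3]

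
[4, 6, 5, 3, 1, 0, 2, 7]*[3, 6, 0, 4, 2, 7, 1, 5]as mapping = [0→2, 1→1, 2→7, 3→4, 4→6, 5→3, 6→0, 7→5]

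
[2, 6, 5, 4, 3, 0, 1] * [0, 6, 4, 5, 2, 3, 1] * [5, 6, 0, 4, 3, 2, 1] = [3, 6, 4, 0, 2, 5, 1]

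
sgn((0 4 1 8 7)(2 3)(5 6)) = 1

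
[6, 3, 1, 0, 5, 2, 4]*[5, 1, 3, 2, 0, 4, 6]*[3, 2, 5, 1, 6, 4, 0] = [0, 5, 2, 4, 6, 1, 3]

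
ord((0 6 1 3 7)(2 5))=10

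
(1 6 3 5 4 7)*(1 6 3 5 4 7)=(1 3 4)(5 7 6)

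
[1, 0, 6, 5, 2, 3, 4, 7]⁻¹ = [1, 0, 4, 5, 6, 3, 2, 7]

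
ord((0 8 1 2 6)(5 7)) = 10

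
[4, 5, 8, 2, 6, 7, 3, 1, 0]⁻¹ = [8, 7, 3, 6, 0, 1, 4, 5, 2]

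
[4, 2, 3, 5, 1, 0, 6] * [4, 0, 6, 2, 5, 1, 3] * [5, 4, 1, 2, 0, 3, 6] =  [3, 6, 1, 4, 5, 0, 2]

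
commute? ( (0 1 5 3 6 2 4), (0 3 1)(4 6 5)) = no: (0 1 5 3 6 2 4)*(0 3 1)(4 6 5) = (1 4 3 5)(2 6), (0 3 1)(4 6 5)*(0 1 5 3 6 2 4) = (0 6 3 5)(2 4)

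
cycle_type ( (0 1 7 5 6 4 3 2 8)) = 9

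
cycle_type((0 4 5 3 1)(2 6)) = 2.5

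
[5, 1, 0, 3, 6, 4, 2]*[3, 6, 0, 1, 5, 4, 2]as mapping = [0→4, 1→6, 2→3, 3→1, 4→2, 5→5, 6→0]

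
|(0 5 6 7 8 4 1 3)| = 8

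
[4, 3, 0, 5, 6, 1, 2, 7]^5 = [4, 5, 0, 1, 6, 3, 2, 7]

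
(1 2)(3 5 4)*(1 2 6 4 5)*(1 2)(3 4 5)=(1 6 5 3 2)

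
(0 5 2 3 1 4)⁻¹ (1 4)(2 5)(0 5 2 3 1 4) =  (0 4)(2 3)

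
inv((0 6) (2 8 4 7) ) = (0 6) (2 7 4 8) 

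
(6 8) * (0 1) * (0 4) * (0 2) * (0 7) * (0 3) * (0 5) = (0 1 4 2 7 3 5)(6 8)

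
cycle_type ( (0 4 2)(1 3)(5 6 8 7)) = 2.3.4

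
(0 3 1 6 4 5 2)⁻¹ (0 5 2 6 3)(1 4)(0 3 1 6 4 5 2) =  (0 4 1 3 2)(5 6)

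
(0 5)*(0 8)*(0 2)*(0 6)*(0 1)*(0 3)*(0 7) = (0 5 8 2 6 1 3 7)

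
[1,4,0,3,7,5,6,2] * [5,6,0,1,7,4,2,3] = [6,7,5,1,3,4,2,0]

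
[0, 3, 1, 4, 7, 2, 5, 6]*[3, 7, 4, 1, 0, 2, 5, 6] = [3, 1, 7, 0, 6, 4, 2, 5]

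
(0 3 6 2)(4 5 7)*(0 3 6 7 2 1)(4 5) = (0 6 1)(2 3 7 5)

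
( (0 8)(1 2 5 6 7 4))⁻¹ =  (0 8)(1 4 7 6 5 2)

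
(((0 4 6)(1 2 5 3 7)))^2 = (0 6 4)(1 5 7 2 3)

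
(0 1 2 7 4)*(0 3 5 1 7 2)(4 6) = (0 7 6 4 3 5 1)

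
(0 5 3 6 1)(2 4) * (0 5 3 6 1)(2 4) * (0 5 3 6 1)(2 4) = (0 6 5 1 3)(2 4)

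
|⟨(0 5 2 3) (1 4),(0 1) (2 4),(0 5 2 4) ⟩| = 720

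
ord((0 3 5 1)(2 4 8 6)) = 4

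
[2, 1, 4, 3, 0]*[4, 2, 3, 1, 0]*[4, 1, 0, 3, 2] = [3, 0, 4, 1, 2]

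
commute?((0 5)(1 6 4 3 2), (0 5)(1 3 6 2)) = no:(0 5)(1 6 4 3 2) * (0 5)(1 3 6 2) = (1 2 3)(4 6), (0 5)(1 3 6 2) * (0 5)(1 6 4 3 2) = (1 2 6)(3 4)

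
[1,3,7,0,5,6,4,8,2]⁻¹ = [3,0,8,1,6,4,5,2,7]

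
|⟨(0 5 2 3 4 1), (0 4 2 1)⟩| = 720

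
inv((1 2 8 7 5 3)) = (1 3 5 7 8 2)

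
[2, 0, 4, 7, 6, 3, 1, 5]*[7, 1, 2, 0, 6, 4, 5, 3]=[2, 7, 6, 3, 5, 0, 1, 4]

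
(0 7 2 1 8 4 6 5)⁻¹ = (0 5 6 4 8 1 2 7)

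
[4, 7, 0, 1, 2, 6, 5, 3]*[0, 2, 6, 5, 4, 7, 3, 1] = [4, 1, 0, 2, 6, 3, 7, 5]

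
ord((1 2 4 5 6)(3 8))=10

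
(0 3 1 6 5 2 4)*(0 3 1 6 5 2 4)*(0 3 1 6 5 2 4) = (0 6 4 1 2 3 5)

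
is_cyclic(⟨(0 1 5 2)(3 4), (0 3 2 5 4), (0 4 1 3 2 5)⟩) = no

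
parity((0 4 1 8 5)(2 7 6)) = even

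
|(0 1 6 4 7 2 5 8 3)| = 9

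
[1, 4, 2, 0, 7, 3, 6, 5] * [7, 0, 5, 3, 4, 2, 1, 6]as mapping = [0→0, 1→4, 2→5, 3→7, 4→6, 5→3, 6→1, 7→2]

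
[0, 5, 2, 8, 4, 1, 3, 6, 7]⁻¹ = [0, 5, 2, 6, 4, 1, 7, 8, 3]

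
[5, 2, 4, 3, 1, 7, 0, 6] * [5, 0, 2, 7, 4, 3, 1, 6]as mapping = [0→3, 1→2, 2→4, 3→7, 4→0, 5→6, 6→5, 7→1]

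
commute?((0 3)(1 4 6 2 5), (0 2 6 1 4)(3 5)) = no:(0 3)(1 4 6 2 5)*(0 2 6 1 4)(3 5) = (0 5 4 1)(2 3), (0 2 6 1 4)(3 5)*(0 3)(1 4 6 2 5) = (0 5)(1 6 4 3)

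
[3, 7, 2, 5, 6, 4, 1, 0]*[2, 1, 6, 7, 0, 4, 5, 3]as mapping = [0→7, 1→3, 2→6, 3→4, 4→5, 5→0, 6→1, 7→2]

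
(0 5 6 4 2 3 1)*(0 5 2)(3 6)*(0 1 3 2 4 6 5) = (0 4 1)(2 5)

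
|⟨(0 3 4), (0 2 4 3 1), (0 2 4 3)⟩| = 120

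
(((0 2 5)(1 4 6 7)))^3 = (1 7 6 4)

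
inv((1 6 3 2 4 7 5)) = (1 5 7 4 2 3 6)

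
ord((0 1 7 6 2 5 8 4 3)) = 9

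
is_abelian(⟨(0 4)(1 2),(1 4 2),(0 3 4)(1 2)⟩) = no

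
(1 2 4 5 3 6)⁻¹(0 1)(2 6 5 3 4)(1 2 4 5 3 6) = (0 2)(1 3 6 5 4)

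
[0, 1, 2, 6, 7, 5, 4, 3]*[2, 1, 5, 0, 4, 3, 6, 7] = [2, 1, 5, 6, 7, 3, 4, 0]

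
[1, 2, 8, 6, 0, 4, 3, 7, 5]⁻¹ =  [4, 0, 1, 6, 5, 8, 3, 7, 2]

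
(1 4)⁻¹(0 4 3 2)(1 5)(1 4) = (0 1 3 2)(4 5)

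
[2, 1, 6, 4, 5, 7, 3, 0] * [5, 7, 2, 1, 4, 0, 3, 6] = [2, 7, 3, 4, 0, 6, 1, 5]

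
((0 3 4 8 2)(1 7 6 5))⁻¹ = (0 2 8 4 3)(1 5 6 7)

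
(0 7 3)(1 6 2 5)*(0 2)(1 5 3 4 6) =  (0 7 4 6)(2 3)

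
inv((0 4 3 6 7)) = (0 7 6 3 4)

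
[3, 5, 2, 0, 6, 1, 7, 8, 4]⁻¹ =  [3, 5, 2, 0, 8, 1, 4, 6, 7]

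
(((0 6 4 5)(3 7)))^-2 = (0 4)(5 6)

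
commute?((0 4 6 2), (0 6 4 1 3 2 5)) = no:(0 4 6 2) * (0 6 4 1 3 2 5) = (0 1 3 2 6 5), (0 6 4 1 3 2 5) * (0 4 6 2) = (0 2 5 4 1 3)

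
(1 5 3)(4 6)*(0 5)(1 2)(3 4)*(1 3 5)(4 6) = (0 1)(2 3)(5 6)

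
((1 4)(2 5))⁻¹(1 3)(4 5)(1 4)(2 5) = (1 2)(3 4)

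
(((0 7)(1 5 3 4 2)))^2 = (1 3 2 5 4)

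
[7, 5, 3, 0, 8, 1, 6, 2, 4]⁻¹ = [3, 5, 7, 2, 8, 1, 6, 0, 4]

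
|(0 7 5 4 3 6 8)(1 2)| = 14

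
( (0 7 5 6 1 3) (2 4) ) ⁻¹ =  (0 3 1 6 5 7) (2 4) 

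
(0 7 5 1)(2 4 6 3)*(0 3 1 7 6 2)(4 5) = (0 6 1 3)(2 5 7 4)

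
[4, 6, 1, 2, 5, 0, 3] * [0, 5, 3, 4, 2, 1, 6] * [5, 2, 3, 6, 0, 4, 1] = [3, 1, 4, 6, 2, 5, 0]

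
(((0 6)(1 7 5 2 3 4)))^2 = (1 5 3)(2 4 7)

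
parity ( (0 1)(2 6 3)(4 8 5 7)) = even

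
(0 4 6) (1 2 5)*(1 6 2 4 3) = (0 3 1 4 2 5 6) 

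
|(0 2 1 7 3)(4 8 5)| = 15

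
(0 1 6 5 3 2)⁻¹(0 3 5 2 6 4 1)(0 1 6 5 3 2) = (0 5 4 6 1 2 3)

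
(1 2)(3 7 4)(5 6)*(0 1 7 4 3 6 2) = (0 1)(2 7 3 4 6 5)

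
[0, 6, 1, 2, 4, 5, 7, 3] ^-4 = [0, 6, 1, 2, 4, 5, 7, 3] 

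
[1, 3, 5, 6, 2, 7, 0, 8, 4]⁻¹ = [6, 0, 4, 1, 8, 2, 3, 5, 7]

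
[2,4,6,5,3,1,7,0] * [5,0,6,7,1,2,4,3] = [6,1,4,2,7,0,3,5]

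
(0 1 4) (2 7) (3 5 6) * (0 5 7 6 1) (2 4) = (1 2 6 3 7 4 5) 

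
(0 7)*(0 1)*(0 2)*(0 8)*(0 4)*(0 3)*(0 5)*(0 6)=(0 7 1 2 8 4 3 5 6)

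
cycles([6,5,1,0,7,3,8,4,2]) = (0 6 8 2 1 5 3)(4 7)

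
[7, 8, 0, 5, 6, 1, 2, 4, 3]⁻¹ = [2, 5, 6, 8, 7, 3, 4, 0, 1]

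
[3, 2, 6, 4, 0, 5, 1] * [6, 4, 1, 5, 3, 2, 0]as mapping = [0→5, 1→1, 2→0, 3→3, 4→6, 5→2, 6→4]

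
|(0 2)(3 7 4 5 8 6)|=6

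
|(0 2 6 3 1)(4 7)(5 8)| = 10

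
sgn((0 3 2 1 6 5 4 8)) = -1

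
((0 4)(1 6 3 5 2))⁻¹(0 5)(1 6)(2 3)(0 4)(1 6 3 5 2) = (1 5)(2 4)(3 6)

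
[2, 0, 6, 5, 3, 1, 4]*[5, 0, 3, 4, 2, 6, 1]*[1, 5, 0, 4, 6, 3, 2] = [4, 3, 5, 2, 6, 1, 0]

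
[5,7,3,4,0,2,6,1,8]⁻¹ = [4,7,5,2,3,0,6,1,8]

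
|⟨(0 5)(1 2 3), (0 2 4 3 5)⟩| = 720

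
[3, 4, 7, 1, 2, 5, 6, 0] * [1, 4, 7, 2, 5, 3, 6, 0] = [2, 5, 0, 4, 7, 3, 6, 1]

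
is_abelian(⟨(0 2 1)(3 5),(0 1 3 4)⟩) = no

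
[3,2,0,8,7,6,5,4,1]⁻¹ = [2,8,1,0,7,6,5,4,3]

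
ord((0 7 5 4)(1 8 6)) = 12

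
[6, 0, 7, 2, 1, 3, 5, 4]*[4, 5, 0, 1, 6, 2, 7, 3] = [7, 4, 3, 0, 5, 1, 2, 6]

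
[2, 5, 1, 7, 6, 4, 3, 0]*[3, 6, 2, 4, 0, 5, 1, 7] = [2, 5, 6, 7, 1, 0, 4, 3]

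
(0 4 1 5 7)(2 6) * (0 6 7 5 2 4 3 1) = (0 3 1 2 7 6 4)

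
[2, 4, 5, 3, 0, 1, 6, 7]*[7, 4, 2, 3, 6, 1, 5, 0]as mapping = [0→2, 1→6, 2→1, 3→3, 4→7, 5→4, 6→5, 7→0]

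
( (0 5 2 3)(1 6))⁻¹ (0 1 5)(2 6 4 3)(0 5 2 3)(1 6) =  (0 3 1 4)(2 5 6)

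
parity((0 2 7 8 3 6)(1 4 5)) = odd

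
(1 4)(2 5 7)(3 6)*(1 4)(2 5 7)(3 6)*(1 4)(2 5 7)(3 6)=(1 4)(3 6)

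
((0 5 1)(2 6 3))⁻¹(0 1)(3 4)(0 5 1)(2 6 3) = (0 5)(2 4)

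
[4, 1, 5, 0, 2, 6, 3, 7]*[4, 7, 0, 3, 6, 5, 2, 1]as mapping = [0→6, 1→7, 2→5, 3→4, 4→0, 5→2, 6→3, 7→1]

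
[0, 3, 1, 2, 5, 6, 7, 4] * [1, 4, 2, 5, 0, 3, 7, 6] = [1, 5, 4, 2, 3, 7, 6, 0]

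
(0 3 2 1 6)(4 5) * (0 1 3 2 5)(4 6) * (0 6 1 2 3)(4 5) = (0 3 4 6 2)(1 5)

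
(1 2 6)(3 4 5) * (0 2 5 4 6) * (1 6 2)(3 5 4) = (0 1 4 3 2)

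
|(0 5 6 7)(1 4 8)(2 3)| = 12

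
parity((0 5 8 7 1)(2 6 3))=even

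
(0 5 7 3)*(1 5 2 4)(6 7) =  (0 2 4 1 5 6 7 3)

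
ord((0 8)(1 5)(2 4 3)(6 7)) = 6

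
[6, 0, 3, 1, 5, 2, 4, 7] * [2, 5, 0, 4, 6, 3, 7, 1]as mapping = [0→7, 1→2, 2→4, 3→5, 4→3, 5→0, 6→6, 7→1]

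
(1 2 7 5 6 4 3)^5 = (1 4 5 2 3 6 7)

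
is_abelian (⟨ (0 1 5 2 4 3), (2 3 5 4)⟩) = no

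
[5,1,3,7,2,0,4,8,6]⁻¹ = [5,1,4,2,6,0,8,3,7]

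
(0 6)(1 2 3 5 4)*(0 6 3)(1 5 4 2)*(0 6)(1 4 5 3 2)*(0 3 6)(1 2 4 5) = (0 4 6 3 1 5 2)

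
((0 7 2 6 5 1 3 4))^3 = (0 6 3 7 5 4 2 1)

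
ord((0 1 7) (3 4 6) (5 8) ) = 6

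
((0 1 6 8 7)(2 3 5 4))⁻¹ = (0 7 8 6 1)(2 4 5 3)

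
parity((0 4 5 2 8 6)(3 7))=even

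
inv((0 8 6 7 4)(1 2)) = (0 4 7 6 8)(1 2)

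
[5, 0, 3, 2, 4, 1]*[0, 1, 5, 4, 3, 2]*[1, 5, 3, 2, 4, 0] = [3, 1, 4, 0, 2, 5]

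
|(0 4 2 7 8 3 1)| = 7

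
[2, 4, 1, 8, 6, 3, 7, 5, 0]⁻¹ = [8, 2, 0, 5, 1, 7, 4, 6, 3]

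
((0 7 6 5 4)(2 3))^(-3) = (0 6 4 7 5)(2 3)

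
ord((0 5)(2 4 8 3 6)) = 10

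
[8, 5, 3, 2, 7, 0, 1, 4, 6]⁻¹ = [5, 6, 3, 2, 7, 1, 8, 4, 0]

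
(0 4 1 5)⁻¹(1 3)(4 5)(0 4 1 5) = (0 1)(3 5)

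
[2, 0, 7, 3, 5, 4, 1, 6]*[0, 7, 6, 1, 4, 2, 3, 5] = [6, 0, 5, 1, 2, 4, 7, 3]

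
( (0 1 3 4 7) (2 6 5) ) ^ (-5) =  (2 6 5) 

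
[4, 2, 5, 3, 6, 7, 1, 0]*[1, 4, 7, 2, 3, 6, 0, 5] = [3, 7, 6, 2, 0, 5, 4, 1]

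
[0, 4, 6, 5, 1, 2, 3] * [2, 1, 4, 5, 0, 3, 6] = [2, 0, 6, 3, 1, 4, 5]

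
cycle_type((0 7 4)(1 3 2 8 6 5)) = 3.6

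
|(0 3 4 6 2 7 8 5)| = 8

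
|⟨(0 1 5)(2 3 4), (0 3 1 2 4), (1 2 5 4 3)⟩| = 360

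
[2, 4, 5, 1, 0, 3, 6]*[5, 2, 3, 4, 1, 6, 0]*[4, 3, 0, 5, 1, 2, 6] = [5, 3, 6, 0, 2, 1, 4] 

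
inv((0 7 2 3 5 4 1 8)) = (0 8 1 4 5 3 2 7)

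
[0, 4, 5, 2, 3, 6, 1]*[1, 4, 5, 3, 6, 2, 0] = [1, 6, 2, 5, 3, 0, 4]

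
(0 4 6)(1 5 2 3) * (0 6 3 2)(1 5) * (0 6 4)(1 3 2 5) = (1 3)(2 5 6 4)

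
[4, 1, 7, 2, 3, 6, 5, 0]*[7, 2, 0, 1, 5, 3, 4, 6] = [5, 2, 6, 0, 1, 4, 3, 7]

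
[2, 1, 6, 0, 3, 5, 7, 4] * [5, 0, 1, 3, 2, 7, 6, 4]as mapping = [0→1, 1→0, 2→6, 3→5, 4→3, 5→7, 6→4, 7→2]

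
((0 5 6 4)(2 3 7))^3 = (0 4 6 5)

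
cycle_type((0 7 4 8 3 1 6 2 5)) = 9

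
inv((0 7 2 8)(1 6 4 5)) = (0 8 2 7)(1 5 4 6)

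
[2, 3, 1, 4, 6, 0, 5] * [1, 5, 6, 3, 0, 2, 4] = [6, 3, 5, 0, 4, 1, 2]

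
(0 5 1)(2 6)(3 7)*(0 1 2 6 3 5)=(2 3 7 5)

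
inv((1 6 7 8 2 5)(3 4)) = (1 5 2 8 7 6)(3 4)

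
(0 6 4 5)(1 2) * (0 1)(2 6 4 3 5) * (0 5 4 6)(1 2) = (0 6 3 4 1)(2 5)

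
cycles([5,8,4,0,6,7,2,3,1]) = (0 5 7 3) (1 8) (2 4 6) 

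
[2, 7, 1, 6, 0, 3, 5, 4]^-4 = [2, 7, 1, 5, 0, 6, 3, 4]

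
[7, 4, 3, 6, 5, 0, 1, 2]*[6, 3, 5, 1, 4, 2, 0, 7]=[7, 4, 1, 0, 2, 6, 3, 5]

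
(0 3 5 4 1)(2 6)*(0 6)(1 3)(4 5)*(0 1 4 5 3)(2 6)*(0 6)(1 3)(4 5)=(0 5 1 2 3 4 6)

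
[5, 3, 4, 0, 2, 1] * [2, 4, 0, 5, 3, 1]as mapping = [0→1, 1→5, 2→3, 3→2, 4→0, 5→4]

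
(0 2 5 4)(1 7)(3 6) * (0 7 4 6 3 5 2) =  (1 4 7)(5 6)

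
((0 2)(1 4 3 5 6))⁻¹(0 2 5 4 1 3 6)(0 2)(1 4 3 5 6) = (0 6 3 4 5 1 2)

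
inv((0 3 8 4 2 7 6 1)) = (0 1 6 7 2 4 8 3)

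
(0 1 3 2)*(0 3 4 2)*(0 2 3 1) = (1 4 3 2)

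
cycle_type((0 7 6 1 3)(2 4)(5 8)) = 2^2.5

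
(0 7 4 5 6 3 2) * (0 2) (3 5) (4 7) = (0 4 3) (5 6) 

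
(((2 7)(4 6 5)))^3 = (2 7)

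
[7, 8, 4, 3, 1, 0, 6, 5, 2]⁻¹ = [5, 4, 8, 3, 2, 7, 6, 0, 1]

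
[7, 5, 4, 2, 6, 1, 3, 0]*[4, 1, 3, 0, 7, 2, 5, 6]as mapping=[0→6, 1→2, 2→7, 3→3, 4→5, 5→1, 6→0, 7→4]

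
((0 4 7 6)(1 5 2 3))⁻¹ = (0 6 7 4)(1 3 2 5)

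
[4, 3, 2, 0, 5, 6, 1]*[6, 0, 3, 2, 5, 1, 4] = [5, 2, 3, 6, 1, 4, 0] 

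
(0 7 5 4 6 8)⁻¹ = (0 8 6 4 5 7)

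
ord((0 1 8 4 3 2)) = 6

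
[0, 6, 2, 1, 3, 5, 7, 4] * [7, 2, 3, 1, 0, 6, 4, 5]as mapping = [0→7, 1→4, 2→3, 3→2, 4→1, 5→6, 6→5, 7→0]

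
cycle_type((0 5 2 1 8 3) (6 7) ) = 2.6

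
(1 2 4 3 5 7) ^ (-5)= (1 2 4 3 5 7) 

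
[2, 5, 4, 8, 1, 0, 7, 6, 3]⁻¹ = [5, 4, 0, 8, 2, 1, 7, 6, 3]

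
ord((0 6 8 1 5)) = 5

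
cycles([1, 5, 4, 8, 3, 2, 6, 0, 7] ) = (0 1 5 2 4 3 8 7)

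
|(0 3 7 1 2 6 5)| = 7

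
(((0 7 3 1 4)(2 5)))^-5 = (2 5)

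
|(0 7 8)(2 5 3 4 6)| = 15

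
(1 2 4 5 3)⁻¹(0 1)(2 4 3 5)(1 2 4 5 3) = (0 2)(1 3 4 5)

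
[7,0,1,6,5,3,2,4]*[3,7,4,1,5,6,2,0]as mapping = [0→0,1→3,2→7,3→2,4→6,5→1,6→4,7→5]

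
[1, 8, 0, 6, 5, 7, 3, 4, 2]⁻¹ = [2, 0, 8, 6, 7, 4, 3, 5, 1]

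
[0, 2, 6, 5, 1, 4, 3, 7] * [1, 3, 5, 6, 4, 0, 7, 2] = [1, 5, 7, 0, 3, 4, 6, 2] 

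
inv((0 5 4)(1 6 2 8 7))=(0 4 5)(1 7 8 2 6)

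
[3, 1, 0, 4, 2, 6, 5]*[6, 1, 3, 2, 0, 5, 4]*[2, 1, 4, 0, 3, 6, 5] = [4, 1, 5, 2, 0, 3, 6]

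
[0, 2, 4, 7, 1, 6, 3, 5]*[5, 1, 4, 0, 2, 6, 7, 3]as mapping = [0→5, 1→4, 2→2, 3→3, 4→1, 5→7, 6→0, 7→6]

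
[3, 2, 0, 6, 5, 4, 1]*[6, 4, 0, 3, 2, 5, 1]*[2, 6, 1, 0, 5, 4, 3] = [0, 2, 3, 6, 4, 1, 5]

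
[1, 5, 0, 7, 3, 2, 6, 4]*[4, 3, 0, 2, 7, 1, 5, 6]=[3, 1, 4, 6, 2, 0, 5, 7]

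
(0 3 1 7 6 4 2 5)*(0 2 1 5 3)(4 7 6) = (1 6 7 4)(2 3 5)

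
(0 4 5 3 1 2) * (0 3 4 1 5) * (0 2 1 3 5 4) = (0 3 4 2 5)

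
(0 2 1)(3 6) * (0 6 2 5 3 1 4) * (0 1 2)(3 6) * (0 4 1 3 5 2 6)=(0 2 1 5)(3 4)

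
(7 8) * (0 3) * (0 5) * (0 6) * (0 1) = (0 3 5 6 1)(7 8)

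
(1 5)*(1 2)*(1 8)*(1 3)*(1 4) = (1 5 2 8 3 4)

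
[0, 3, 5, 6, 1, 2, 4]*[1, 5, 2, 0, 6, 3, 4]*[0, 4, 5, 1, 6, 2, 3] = [4, 0, 1, 6, 2, 5, 3]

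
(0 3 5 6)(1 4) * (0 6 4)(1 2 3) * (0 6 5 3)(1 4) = (0 4 2)(1 6 5)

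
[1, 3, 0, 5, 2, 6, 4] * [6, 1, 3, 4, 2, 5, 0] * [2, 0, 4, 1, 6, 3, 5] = [0, 6, 5, 3, 1, 2, 4]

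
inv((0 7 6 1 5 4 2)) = (0 2 4 5 1 6 7)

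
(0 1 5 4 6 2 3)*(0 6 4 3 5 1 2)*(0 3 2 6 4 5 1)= (0 6 3 4 5 2 1)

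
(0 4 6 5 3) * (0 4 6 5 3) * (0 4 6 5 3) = (0 5 4 3 6)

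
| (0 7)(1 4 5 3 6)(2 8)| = 10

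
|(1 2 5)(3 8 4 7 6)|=15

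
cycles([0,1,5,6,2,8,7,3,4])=(2 5 8 4)(3 6 7)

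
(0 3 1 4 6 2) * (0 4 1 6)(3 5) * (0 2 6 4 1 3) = (0 5)(1 3 4 2)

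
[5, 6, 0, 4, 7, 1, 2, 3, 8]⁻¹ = [2, 5, 6, 7, 3, 0, 1, 4, 8]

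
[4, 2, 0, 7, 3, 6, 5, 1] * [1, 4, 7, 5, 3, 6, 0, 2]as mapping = [0→3, 1→7, 2→1, 3→2, 4→5, 5→0, 6→6, 7→4]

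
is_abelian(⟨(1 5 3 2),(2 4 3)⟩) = no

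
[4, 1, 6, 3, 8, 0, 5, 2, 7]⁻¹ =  [5, 1, 7, 3, 0, 6, 2, 8, 4]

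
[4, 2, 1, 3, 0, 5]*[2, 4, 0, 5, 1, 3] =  [1, 0, 4, 5, 2, 3]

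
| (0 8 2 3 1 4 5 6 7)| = 9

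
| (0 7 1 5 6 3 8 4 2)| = 9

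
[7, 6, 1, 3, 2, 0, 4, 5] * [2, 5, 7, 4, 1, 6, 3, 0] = [0, 3, 5, 4, 7, 2, 1, 6]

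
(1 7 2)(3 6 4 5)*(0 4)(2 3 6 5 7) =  (0 4 7 3 5 6)(1 2)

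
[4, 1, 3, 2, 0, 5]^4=[0, 1, 2, 3, 4, 5]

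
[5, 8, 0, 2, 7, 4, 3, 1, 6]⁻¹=[2, 7, 3, 6, 5, 0, 8, 4, 1]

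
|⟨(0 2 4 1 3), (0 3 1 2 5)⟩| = 360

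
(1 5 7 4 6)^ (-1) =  (1 6 4 7 5)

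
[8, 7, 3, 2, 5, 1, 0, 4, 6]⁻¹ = [6, 5, 3, 2, 7, 4, 8, 1, 0]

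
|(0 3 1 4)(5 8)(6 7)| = 4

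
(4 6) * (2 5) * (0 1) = (0 1)(2 5)(4 6)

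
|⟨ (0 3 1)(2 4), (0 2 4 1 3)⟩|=120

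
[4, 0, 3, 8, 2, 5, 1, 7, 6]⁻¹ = [1, 6, 4, 2, 0, 5, 8, 7, 3]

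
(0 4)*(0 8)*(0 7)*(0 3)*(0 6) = (0 4 8 7 3 6)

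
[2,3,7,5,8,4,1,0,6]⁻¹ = [7,6,0,1,5,3,8,2,4]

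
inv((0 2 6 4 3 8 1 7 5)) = (0 5 7 1 8 3 4 6 2)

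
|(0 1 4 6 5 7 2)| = 7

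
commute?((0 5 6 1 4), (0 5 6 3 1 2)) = no:(0 5 6 1 4)*(0 5 6 3 1 2) = (0 6 2)(1 4 5 3), (0 5 6 3 1 2)*(0 5 6 1 4) = (0 6 3 4)(1 2 5)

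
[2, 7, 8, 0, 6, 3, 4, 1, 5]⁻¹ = [3, 7, 0, 5, 6, 8, 4, 1, 2]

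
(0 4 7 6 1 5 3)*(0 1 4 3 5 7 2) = (0 3 1 7 6 4 2)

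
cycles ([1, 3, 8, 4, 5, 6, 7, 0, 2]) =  (0 1 3 4 5 6 7)(2 8)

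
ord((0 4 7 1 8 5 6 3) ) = 8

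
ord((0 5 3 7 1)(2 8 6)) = 15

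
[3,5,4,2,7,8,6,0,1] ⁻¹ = [7,8,3,0,2,1,6,4,5] 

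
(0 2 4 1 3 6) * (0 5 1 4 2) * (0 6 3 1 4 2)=(0 6 5 4 2)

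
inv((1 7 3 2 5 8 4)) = (1 4 8 5 2 3 7)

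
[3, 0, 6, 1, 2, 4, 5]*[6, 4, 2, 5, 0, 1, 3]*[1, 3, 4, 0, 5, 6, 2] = [6, 2, 0, 5, 4, 1, 3]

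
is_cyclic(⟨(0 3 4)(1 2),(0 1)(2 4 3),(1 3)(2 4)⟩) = no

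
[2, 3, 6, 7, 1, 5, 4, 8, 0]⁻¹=[8, 4, 0, 1, 6, 5, 2, 3, 7]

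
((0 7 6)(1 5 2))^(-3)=()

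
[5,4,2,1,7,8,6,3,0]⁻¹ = [8,3,2,7,1,0,6,4,5]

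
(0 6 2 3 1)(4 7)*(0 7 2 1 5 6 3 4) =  (0 3 5 6 1 7)(2 4)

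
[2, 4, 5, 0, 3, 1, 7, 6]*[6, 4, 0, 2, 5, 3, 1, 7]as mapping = [0→0, 1→5, 2→3, 3→6, 4→2, 5→4, 6→7, 7→1]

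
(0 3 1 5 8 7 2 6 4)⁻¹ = (0 4 6 2 7 8 5 1 3)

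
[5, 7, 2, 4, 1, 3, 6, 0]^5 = [7, 4, 2, 5, 3, 0, 6, 1]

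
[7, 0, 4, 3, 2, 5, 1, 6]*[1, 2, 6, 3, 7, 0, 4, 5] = [5, 1, 7, 3, 6, 0, 2, 4]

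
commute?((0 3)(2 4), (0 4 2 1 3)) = no:(0 3)(2 4)*(0 4 2 1 3) = (1 3 4), (0 4 2 1 3)*(0 3)(2 4) = (0 2 1)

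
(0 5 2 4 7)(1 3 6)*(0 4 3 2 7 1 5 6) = (0 6 5 7 4 1 2 3)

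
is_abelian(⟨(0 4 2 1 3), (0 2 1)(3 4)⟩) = no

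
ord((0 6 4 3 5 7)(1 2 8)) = 6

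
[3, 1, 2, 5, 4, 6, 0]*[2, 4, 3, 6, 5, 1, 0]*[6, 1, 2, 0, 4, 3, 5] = [5, 4, 0, 1, 3, 6, 2]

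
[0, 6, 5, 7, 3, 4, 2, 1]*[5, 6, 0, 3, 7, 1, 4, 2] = [5, 4, 1, 2, 3, 7, 0, 6]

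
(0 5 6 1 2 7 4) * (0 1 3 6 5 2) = (0 2 7 4 1)(3 6)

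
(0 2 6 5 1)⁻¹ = (0 1 5 6 2)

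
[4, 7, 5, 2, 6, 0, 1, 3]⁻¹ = [5, 6, 3, 7, 0, 2, 4, 1]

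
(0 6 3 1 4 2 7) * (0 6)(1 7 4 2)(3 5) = (1 2 4)(3 7 6 5)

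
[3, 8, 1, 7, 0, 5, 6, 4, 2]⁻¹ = [4, 2, 8, 0, 7, 5, 6, 3, 1]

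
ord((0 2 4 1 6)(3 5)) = 10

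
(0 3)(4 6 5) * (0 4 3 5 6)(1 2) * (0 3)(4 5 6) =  (0 6 4 3 5)(1 2)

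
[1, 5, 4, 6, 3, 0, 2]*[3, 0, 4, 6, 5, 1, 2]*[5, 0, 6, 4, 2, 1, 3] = [5, 0, 1, 6, 3, 4, 2]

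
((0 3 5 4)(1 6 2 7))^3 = (0 4 5 3)(1 7 2 6)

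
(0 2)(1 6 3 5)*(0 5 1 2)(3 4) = (1 6 4 3)(2 5)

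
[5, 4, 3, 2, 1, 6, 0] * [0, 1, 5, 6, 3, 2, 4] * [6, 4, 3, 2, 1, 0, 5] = [3, 2, 5, 0, 4, 1, 6]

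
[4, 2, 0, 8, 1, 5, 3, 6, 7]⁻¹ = [2, 4, 1, 6, 0, 5, 7, 8, 3]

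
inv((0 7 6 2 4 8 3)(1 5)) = (0 3 8 4 2 6 7)(1 5)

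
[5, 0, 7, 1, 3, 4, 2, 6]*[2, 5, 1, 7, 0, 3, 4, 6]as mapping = [0→3, 1→2, 2→6, 3→5, 4→7, 5→0, 6→1, 7→4]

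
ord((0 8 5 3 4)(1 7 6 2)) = 20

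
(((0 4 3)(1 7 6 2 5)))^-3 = (1 6 5 7 2)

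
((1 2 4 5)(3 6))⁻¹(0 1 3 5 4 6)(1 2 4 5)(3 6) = (0 2 6 1 5 3)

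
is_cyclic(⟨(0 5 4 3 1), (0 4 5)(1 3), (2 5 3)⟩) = no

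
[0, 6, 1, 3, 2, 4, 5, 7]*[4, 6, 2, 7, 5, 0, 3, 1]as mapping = [0→4, 1→3, 2→6, 3→7, 4→2, 5→5, 6→0, 7→1]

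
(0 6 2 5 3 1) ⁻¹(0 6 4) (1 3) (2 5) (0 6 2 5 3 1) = (0 1) (2 4 6) (3 5) 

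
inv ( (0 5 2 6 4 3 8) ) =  (0 8 3 4 6 2 5) 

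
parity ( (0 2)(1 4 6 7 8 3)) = even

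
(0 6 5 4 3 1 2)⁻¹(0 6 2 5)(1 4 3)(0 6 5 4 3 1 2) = (0 4 6 5)(1 2 3)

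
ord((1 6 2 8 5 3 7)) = 7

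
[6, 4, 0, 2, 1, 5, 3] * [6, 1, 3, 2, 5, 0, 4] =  [4, 5, 6, 3, 1, 0, 2]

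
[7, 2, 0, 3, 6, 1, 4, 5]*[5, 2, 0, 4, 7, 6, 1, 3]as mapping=[0→3, 1→0, 2→5, 3→4, 4→1, 5→2, 6→7, 7→6]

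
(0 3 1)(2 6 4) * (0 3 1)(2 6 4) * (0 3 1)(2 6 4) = ()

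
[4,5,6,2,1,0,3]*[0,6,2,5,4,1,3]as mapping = [0→4,1→1,2→3,3→2,4→6,5→0,6→5]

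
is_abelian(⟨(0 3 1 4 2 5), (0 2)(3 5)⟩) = no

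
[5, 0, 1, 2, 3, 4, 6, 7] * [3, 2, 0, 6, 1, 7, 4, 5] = [7, 3, 2, 0, 6, 1, 4, 5]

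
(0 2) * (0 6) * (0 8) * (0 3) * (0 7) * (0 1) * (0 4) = (0 2 6 8 3 7 1 4)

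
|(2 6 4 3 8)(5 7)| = 10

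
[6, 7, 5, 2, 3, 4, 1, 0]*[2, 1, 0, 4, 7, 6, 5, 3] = [5, 3, 6, 0, 4, 7, 1, 2]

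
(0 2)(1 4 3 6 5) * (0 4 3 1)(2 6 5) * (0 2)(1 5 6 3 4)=(0 3 6)(1 4 5 2)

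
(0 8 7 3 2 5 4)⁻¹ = (0 4 5 2 3 7 8)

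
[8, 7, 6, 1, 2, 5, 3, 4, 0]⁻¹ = [8, 3, 4, 6, 7, 5, 2, 1, 0]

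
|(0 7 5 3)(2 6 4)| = 12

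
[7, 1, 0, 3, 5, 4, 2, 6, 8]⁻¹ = [2, 1, 6, 3, 5, 4, 7, 0, 8]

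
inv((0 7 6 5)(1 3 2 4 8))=(0 5 6 7)(1 8 4 2 3)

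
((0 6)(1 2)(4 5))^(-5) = (0 6)(1 2)(4 5)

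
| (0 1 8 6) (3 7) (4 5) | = 4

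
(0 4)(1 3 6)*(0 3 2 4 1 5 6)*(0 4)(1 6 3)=(0 6 5 3 4 1 2)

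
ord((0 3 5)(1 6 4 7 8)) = 15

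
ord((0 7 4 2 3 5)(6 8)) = 6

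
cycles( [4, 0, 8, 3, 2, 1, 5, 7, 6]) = (0 4 2 8 6 5 1) 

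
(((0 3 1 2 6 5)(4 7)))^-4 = (0 1 6)(2 5 3)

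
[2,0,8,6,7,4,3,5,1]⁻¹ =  [1,8,0,6,5,7,3,4,2]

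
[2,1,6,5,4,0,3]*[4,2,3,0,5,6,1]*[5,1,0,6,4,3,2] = [6,0,1,2,3,4,5]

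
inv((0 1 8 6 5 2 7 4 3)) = (0 3 4 7 2 5 6 8 1)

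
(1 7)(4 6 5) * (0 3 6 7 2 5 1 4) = (0 3 6 1 2 5)(4 7)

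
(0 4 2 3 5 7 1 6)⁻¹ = (0 6 1 7 5 3 2 4)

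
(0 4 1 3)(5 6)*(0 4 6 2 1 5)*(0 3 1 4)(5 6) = (0 5 2 4 6 3)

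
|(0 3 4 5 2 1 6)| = 7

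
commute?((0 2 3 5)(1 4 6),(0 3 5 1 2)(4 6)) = no:(0 2 3 5)(1 4 6) * (0 3 5 1 2)(4 6) = (1 6 2 5 3),(0 3 5 1 2)(4 6) * (0 2 3 5)(1 4 6) = (0 5 4 1 3)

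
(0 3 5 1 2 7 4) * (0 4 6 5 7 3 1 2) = (0 1)(2 3 7 6 5)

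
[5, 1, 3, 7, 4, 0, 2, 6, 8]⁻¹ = [5, 1, 6, 2, 4, 0, 7, 3, 8]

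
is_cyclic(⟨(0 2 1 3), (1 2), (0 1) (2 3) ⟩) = no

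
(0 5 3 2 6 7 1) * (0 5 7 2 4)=(0 7 1 5 3 4)(2 6)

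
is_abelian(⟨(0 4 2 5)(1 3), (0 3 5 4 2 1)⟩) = no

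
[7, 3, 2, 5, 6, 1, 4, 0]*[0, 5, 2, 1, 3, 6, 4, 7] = [7, 1, 2, 6, 4, 5, 3, 0]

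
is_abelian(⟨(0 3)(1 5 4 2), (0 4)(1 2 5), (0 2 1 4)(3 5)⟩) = no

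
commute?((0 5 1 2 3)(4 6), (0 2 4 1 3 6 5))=no:(0 5 1 2 3)(4 6) * (0 2 4 1 3 6 5)=(1 4 5 3 2 6), (0 2 4 1 3 6 5) * (0 5 1 2 3)(4 6)=(0 3 4 2 6 1)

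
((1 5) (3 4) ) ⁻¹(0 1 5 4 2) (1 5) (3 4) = (0 5 1 3 2) 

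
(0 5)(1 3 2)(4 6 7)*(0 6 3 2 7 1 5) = (1 2 5 6)(3 7 4)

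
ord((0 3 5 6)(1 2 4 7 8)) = 20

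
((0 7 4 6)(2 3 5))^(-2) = (0 4)(2 3 5)(6 7)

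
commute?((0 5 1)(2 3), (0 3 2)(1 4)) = no:(0 5 1)(2 3) * (0 3 2)(1 4) = (0 5 4 1 3), (0 3 2)(1 4) * (0 5 1)(2 3) = (0 2 5 1 4)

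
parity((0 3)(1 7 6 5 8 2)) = even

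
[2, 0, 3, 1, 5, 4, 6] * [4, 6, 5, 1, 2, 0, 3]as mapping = [0→5, 1→4, 2→1, 3→6, 4→0, 5→2, 6→3]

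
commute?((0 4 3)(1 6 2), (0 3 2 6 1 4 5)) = no:(0 4 3)(1 6 2) * (0 3 2 6 1 4 5) = (0 5)(2 4), (0 3 2 6 1 4 5) * (0 4 3)(1 6 2) = (1 3)(4 5)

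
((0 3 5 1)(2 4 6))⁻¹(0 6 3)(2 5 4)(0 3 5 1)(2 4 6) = (1 6 4)(2 5 3)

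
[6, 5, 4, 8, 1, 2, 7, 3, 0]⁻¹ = [8, 4, 5, 7, 2, 1, 0, 6, 3]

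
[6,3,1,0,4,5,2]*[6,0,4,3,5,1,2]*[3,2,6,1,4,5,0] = [6,1,3,0,5,2,4]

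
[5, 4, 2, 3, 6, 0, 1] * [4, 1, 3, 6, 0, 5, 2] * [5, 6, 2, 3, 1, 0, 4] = [0, 5, 3, 4, 2, 1, 6]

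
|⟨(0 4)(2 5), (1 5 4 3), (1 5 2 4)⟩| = 720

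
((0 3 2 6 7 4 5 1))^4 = (0 7)(1 6)(2 5)(3 4)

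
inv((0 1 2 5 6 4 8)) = (0 8 4 6 5 2 1)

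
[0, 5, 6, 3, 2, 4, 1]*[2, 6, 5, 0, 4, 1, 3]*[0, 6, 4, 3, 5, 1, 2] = [4, 6, 3, 0, 1, 5, 2]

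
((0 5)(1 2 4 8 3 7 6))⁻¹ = (0 5)(1 6 7 3 8 4 2)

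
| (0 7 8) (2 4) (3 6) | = 6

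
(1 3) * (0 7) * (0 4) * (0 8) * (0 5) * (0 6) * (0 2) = (0 7 4 8 5 6 2)(1 3)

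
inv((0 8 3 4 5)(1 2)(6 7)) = (0 5 4 3 8)(1 2)(6 7)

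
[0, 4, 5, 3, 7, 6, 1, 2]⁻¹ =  [0, 6, 7, 3, 1, 2, 5, 4]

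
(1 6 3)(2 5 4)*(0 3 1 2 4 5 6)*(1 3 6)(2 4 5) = (0 6 3 4 5 2 1)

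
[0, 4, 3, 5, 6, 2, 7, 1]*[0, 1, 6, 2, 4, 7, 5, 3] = [0, 4, 2, 7, 5, 6, 3, 1]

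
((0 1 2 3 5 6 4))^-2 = (0 6 3 1 4 5 2)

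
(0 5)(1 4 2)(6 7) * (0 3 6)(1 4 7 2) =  (0 5 3 6 2 4 1 7)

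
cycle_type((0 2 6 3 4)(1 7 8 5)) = 4.5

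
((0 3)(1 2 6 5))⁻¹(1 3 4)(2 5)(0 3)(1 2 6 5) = (0 4 2)(1 6)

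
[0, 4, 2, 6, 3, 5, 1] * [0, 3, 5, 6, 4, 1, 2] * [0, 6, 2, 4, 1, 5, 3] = [0, 1, 5, 2, 3, 6, 4]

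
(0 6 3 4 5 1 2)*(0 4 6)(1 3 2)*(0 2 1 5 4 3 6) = (0 2 3)(1 5 6)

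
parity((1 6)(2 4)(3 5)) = odd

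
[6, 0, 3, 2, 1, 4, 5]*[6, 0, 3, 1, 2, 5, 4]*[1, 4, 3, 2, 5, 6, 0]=[5, 0, 4, 2, 1, 3, 6]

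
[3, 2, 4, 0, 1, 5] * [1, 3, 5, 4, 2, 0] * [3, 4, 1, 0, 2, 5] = [2, 5, 1, 4, 0, 3]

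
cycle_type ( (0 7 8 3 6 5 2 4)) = 8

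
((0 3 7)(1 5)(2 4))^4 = (0 3 7)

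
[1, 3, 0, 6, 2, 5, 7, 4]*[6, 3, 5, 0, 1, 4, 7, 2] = [3, 0, 6, 7, 5, 4, 2, 1]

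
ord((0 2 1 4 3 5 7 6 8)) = 9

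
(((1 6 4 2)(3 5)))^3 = (1 2 4 6)(3 5)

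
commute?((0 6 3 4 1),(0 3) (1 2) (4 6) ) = no:(0 6 3 4 1)*(0 3) (1 2) (4 6) = (0 4 2 1 3 6),(0 3) (1 2) (4 6)*(0 6 3 4 1) = (0 4 3 6 1 2) 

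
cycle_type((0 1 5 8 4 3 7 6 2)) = 9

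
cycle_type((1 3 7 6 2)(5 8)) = 2.5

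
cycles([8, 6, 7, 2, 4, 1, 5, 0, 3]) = (0 8 3 2 7)(1 6 5)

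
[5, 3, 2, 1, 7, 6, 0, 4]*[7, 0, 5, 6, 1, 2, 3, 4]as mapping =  [0→2, 1→6, 2→5, 3→0, 4→4, 5→3, 6→7, 7→1]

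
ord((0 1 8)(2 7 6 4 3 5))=6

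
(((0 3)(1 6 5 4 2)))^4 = (1 2 4 5 6)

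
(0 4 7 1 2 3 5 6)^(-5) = (0 1 5 4 2 6 7 3)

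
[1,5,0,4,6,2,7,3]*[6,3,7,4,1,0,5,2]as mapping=[0→3,1→0,2→6,3→1,4→5,5→7,6→2,7→4]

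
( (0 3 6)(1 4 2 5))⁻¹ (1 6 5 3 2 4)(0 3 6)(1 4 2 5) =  (0 1 6 5 2 4)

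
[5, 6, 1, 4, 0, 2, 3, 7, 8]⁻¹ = [4, 2, 5, 6, 3, 0, 1, 7, 8]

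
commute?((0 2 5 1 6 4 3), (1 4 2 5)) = no:(0 2 5 1 6 4 3)*(1 4 2 5) = (0 5 4 3)(1 6 2), (1 4 2 5)*(0 2 5 1 6 4 3) = (0 2 1 3)(4 5 6)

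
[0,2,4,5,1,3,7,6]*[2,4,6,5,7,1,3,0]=[2,6,7,1,4,5,0,3]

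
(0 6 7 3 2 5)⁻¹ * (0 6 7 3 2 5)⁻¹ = (0 2 7)(3 6 5)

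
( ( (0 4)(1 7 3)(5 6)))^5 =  (0 4)(1 3 7)(5 6)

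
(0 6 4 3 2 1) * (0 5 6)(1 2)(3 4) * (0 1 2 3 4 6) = (0 1 5)(2 3)(4 6)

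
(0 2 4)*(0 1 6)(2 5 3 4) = (0 5 3 4 1 6)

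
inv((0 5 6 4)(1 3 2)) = (0 4 6 5)(1 2 3)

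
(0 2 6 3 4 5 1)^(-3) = (0 4 2 5 6 1 3)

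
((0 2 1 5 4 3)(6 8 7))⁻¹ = (0 3 4 5 1 2)(6 7 8)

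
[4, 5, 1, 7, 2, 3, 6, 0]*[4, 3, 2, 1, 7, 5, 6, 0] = [7, 5, 3, 0, 2, 1, 6, 4]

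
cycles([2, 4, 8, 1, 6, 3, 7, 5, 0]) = (0 2 8)(1 4 6 7 5 3)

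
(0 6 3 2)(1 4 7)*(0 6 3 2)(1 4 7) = (0 3)(1 7 4)(2 6)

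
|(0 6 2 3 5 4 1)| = 7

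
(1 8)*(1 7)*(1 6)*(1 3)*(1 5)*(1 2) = (1 8 7 6 3 5 2)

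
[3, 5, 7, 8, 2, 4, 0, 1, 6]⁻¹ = [6, 7, 4, 0, 5, 1, 8, 2, 3]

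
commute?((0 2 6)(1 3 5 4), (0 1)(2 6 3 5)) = no:(0 2 6)(1 3 5 4)*(0 1)(2 6 3 5) = (0 6 1 5 4)(2 3), (0 1)(2 6 3 5)*(0 2 6)(1 3 5 4) = (0 3 4 1 2)(5 6)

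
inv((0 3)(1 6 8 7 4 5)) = (0 3)(1 5 4 7 8 6)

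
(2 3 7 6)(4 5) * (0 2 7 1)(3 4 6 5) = (0 2 4 3 1)(5 6 7)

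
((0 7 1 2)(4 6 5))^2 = (0 1)(2 7)(4 5 6)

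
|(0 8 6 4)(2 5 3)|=12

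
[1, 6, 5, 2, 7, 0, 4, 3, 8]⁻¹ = [5, 0, 3, 7, 6, 2, 1, 4, 8]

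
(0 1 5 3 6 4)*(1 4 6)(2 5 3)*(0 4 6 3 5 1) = (0 6 3)(1 5 2)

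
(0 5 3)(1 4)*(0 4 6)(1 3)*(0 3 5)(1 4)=(1 6 3)(4 5)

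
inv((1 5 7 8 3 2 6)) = (1 6 2 3 8 7 5)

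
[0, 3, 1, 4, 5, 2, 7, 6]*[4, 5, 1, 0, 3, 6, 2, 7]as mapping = [0→4, 1→0, 2→5, 3→3, 4→6, 5→1, 6→7, 7→2]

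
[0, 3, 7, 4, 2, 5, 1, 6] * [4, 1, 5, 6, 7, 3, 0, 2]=[4, 6, 2, 7, 5, 3, 1, 0]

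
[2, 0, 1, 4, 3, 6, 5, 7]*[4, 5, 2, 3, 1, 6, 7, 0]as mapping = [0→2, 1→4, 2→5, 3→1, 4→3, 5→7, 6→6, 7→0]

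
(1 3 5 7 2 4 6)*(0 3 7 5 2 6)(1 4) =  (0 3 2 1 7 6 4)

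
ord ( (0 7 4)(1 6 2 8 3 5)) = 6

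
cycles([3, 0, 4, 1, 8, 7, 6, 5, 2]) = (0 3 1)(2 4 8)(5 7)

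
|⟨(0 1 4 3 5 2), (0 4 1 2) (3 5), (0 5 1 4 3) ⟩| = 720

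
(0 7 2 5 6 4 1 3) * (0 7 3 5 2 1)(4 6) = (0 3 7 1 5 4)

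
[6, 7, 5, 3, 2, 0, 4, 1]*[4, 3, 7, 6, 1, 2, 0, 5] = [0, 5, 2, 6, 7, 4, 1, 3]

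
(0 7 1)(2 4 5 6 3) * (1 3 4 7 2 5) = (0 2 7 3 5 6 4 1)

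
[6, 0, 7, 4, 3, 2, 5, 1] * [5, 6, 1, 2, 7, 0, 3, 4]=[3, 5, 4, 7, 2, 1, 0, 6]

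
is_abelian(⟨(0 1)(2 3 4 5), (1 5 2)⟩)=no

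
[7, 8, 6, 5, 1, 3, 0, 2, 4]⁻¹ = [6, 4, 7, 5, 8, 3, 2, 0, 1]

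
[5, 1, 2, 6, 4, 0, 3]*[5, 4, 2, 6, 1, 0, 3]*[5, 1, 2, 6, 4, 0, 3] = [5, 4, 2, 6, 1, 0, 3]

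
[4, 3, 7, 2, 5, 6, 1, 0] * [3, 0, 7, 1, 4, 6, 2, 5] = [4, 1, 5, 7, 6, 2, 0, 3]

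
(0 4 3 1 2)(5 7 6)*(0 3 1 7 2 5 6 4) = (1 5 2 3 7 4)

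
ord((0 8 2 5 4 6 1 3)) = 8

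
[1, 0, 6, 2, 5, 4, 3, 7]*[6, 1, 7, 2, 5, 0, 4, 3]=[1, 6, 4, 7, 0, 5, 2, 3] 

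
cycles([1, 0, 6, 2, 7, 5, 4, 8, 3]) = (0 1)(2 6 4 7 8 3)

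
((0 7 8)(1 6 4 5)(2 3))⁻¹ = (0 8 7)(1 5 4 6)(2 3)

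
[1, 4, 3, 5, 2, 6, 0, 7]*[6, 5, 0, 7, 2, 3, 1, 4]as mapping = [0→5, 1→2, 2→7, 3→3, 4→0, 5→1, 6→6, 7→4]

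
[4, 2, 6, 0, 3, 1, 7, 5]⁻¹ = [3, 5, 1, 4, 0, 7, 2, 6]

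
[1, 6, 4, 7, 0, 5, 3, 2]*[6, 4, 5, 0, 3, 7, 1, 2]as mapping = [0→4, 1→1, 2→3, 3→2, 4→6, 5→7, 6→0, 7→5]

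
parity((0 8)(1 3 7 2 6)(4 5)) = even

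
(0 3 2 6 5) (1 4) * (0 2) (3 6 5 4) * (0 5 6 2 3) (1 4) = (0 2 6 1) (3 5) 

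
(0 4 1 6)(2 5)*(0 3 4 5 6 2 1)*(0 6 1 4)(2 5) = (0 2 1 5 4 6 3)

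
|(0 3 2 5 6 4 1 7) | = 8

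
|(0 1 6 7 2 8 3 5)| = 8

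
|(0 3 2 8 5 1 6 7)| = 8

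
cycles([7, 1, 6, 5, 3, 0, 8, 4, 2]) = (0 7 4 3 5)(2 6 8)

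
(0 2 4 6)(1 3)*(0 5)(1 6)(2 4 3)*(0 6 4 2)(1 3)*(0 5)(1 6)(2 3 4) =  (0 3 2 6)(1 5)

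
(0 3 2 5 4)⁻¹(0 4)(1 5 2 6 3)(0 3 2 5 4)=(0 3)(1 4 5 6 2)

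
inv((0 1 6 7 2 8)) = (0 8 2 7 6 1)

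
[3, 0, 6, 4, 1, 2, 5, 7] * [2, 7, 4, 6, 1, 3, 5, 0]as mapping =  [0→6, 1→2, 2→5, 3→1, 4→7, 5→4, 6→3, 7→0]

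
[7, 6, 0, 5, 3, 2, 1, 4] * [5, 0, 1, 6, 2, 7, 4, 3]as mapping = [0→3, 1→4, 2→5, 3→7, 4→6, 5→1, 6→0, 7→2]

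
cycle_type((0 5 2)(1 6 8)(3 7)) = 2.3^2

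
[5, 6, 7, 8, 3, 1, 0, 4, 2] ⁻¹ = [6, 5, 8, 4, 7, 0, 1, 2, 3] 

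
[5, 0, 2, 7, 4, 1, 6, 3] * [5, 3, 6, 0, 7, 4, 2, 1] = [4, 5, 6, 1, 7, 3, 2, 0] 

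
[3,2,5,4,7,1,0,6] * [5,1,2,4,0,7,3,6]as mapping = [0→4,1→2,2→7,3→0,4→6,5→1,6→5,7→3]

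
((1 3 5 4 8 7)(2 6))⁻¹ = (1 7 8 4 5 3)(2 6)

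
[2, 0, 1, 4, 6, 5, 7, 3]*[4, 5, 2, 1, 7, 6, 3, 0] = [2, 4, 5, 7, 3, 6, 0, 1]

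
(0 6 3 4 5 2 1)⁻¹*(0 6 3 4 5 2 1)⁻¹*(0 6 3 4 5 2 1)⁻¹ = (0 5 6 2 3 1 4)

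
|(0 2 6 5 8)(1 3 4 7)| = 20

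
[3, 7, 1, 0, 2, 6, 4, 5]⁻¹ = [3, 2, 4, 0, 6, 7, 5, 1]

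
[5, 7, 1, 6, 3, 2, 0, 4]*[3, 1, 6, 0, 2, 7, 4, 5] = [7, 5, 1, 4, 0, 6, 3, 2]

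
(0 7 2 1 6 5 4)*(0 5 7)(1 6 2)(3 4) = (1 2 6 7)(3 4 5)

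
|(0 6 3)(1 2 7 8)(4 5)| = 12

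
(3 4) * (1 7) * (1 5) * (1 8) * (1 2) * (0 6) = (0 6)(1 7 5 8 2)(3 4)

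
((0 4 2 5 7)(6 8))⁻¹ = (0 7 5 2 4)(6 8)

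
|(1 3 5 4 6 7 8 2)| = 8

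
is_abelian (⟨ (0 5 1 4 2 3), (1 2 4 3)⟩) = no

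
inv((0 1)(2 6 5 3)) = (0 1)(2 3 5 6)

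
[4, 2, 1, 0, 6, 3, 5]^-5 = [0, 2, 1, 3, 4, 5, 6]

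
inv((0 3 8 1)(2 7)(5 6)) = (0 1 8 3)(2 7)(5 6)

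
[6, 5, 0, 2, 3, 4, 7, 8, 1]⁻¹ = [2, 8, 3, 4, 5, 1, 0, 6, 7]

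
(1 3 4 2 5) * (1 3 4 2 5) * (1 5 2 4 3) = (1 3 4 2 5)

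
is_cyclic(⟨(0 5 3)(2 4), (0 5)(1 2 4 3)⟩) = no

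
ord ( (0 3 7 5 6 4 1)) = 7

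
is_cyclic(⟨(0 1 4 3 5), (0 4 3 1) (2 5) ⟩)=no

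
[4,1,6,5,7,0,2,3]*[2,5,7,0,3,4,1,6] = [3,5,1,4,6,2,7,0]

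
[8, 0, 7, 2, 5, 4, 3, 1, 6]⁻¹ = [1, 7, 3, 6, 5, 4, 8, 2, 0]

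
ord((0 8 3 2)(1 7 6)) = 12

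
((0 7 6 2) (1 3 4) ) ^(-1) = (0 2 6 7) (1 4 3) 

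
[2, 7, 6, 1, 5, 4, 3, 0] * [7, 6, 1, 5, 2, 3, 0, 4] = [1, 4, 0, 6, 3, 2, 5, 7]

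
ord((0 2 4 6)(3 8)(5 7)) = 4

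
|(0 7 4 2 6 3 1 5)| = 8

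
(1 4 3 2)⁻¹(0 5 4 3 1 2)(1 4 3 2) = (0 5 3 2 4 1)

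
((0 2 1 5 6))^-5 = ()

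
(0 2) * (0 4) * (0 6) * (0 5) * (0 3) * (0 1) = (0 2 4 6 5 3 1)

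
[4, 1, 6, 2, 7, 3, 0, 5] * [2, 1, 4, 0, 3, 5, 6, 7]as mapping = [0→3, 1→1, 2→6, 3→4, 4→7, 5→0, 6→2, 7→5]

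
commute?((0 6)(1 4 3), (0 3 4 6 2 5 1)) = no:(0 6)(1 4 3)*(0 3 4 6 2 5 1) = (0 2 5 1 6 3), (0 3 4 6 2 5 1)*(0 6)(1 4 3) = (0 1 6 2 5 4)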